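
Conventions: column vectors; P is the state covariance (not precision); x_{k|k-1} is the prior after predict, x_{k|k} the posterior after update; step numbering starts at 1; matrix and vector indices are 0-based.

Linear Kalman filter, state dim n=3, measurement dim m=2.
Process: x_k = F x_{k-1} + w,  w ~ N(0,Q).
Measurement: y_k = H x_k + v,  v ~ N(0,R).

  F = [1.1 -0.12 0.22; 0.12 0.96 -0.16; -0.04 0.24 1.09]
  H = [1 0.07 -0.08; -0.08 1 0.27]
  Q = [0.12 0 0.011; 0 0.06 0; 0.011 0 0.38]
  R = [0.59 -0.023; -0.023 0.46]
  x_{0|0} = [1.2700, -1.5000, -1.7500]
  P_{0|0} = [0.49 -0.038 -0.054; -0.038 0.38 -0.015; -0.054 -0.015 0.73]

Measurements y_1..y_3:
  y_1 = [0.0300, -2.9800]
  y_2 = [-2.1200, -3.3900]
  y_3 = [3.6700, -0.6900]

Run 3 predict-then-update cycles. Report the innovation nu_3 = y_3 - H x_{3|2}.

step 1: x^-=[1.1920, -1.0076, -2.3183]  P^-=[0.7384 -0.0398 0.0802; -0.0398 0.4339 -0.0643; 0.0802 -0.0643 1.2676]  S=[1.3209 -0.0925; -0.0925 0.9592]  K=[0.5501 -0.0274; 0.0276 0.4402; 0.0004 0.2831]  nu=[-1.2769, -1.2511]  x^+=[0.5238, -1.5936, -2.6730]  P^+=[0.3351 -0.0259 0.1018; -0.0259 0.2492 -0.1831; 0.1018 -0.1831 1.1907]
step 2: x^-=[0.1794, -1.0393, -3.3170]  P^-=[0.6525 -0.1108 0.4031; -0.1108 0.3714 -0.3222; 0.4031 -0.3222 1.7054]  S=[1.1789 -0.0651; -0.0651 0.7862]  K=[0.5182 -0.0260; -0.0296 0.3705; 0.2155 0.1527]  nu=[-2.4920, -1.4407]  x^+=[-1.0744, -1.4994, -4.0740]  P^+=[0.3337 -0.0726 0.2794; -0.0726 0.2610 -0.3543; 0.2794 -0.3543 1.6366]
step 3: x^-=[-1.8982, -0.9165, -4.7575]  P^-=[0.7799 -0.2426 0.7219; -0.2426 0.4286 -0.5450; 0.7219 -0.5450 2.1317]  S=[1.2422 -0.1099; -0.1099 0.7623]  K=[0.5620 -0.0634; -0.1025 0.3799; 0.4152 0.0242]  nu=[5.2518, 1.3592]  x^+=[0.9671, -0.9384, -2.5438]  P^+=[0.3766 -0.1286 0.4317; -0.1286 0.2970 -0.4821; 0.4317 -0.4821 1.9193]

innov = [5.2518, 1.3592]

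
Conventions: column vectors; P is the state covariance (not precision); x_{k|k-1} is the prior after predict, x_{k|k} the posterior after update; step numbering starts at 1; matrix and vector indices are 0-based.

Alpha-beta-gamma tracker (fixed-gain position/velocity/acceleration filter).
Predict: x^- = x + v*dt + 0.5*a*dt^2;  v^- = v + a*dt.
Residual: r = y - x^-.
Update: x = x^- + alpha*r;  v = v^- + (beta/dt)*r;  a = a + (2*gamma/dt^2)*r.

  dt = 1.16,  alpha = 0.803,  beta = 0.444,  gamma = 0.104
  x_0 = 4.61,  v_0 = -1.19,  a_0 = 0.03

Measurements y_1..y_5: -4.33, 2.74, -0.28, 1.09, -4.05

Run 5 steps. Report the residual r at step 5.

step 1: x_pred=3.2498  r=-7.5798  x^+=-2.8368  v^+=-4.0564  a^+=-1.1417
step 2: x_pred=-8.3104  r=11.0504  x^+=0.5631  v^+=-1.1511  a^+=0.5665
step 3: x_pred=-0.3911  r=0.1111  x^+=-0.3019  v^+=-0.4515  a^+=0.5837
step 4: x_pred=-0.4330  r=1.5230  x^+=0.7900  v^+=0.8085  a^+=0.8191
step 5: x_pred=2.2789  r=-6.3289  x^+=-2.8032  v^+=-0.6639  a^+=-0.1592

resid = -6.3289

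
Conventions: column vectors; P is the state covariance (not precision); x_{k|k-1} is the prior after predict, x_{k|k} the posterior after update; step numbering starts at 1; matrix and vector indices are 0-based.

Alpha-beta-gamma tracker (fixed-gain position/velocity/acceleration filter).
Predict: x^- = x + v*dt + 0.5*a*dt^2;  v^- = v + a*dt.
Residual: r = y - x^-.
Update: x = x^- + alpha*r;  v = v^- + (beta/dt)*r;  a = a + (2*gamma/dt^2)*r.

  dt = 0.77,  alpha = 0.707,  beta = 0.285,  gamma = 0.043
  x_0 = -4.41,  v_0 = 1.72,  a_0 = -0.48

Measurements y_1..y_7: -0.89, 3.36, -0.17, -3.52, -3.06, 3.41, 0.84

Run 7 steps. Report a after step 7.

a_post = -0.1408

step 1: x_pred=-3.2279  r=2.3379  x^+=-1.5750  v^+=2.2157  a^+=-0.1409
step 2: x_pred=0.0893  r=3.2707  x^+=2.4017  v^+=3.3178  a^+=0.3335
step 3: x_pred=5.0553  r=-5.2253  x^+=1.3610  v^+=1.6406  a^+=-0.4244
step 4: x_pred=2.4984  r=-6.0184  x^+=-1.7566  v^+=-0.9138  a^+=-1.2974
step 5: x_pred=-2.8448  r=-0.2152  x^+=-2.9970  v^+=-1.9924  a^+=-1.3286
step 6: x_pred=-4.9250  r=8.3350  x^+=0.9678  v^+=0.0696  a^+=-0.1196
step 7: x_pred=0.9860  r=-0.1460  x^+=0.8828  v^+=-0.0765  a^+=-0.1408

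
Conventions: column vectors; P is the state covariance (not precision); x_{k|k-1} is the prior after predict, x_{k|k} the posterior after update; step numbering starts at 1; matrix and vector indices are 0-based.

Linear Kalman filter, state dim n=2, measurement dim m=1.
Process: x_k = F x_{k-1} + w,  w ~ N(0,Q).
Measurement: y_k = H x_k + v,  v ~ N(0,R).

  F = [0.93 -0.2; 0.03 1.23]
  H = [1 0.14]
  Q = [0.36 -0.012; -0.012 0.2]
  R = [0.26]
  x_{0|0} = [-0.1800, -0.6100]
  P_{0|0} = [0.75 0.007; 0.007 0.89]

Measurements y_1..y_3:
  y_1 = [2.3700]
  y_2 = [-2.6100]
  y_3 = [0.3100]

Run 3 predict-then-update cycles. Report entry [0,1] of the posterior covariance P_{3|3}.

step 1: x^-=[-0.0454, -0.7557]  P^-=[1.0417 -0.2020; -0.2020 1.5477]  S=[1.2754]  K=[0.7945; 0.0115]  nu=[2.5212]  x^+=[1.9578, -0.7268]  P^+=[0.2365 -0.2137; -0.2137 1.5475]
step 2: x^-=[1.9661, -0.8352]  P^-=[0.7059 -0.6292; -0.6292 2.5257]  S=[0.8393]  K=[0.7362; -0.3284]  nu=[-4.4592]  x^+=[-1.3166, 0.6293]  P^+=[0.2511 -0.4263; -0.4263 2.4351]
step 3: x^-=[-1.3503, 0.7345]  P^-=[0.8332 -1.0891; -1.0891 3.8529]  S=[0.8637]  K=[0.7881; -0.6365]  nu=[1.5575]  x^+=[-0.1229, -0.2568]  P^+=[0.2967 -0.6559; -0.6559 3.5030]

P_post[0,1] = -0.6559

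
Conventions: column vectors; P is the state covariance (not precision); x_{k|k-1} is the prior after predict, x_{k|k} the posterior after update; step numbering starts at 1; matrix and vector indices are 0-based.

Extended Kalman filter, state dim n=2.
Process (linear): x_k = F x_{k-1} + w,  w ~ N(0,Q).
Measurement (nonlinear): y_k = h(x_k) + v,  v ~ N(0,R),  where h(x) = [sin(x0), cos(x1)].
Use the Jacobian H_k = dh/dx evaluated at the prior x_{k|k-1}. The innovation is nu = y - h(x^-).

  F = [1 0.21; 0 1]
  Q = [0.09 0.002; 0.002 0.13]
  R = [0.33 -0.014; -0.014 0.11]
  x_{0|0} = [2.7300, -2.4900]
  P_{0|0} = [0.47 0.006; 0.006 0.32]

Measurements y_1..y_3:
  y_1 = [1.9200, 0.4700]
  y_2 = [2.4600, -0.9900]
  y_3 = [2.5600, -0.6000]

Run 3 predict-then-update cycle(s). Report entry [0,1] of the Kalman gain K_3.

step 1: x^-=[2.2071, -2.4900]  P^-=[0.5766 0.0752; 0.0752 0.4500]  H_jac=[-0.5942 0.0000; 0.0000 0.6065]  S=[0.5336 -0.0411; -0.0411 0.2755]  K=[-0.6367 0.0706; -0.0075 0.9894]  nu=[1.1157, 1.2651]  x^+=[1.5860, -1.2466]  P^+=[0.3552 0.0275; 0.0275 0.1796]
step 2: x^-=[1.3242, -1.2466]  P^-=[0.4647 0.0672; 0.0672 0.3096]  H_jac=[0.2441 0.0000; 0.0000 0.9479]  S=[0.3577 0.0016; 0.0016 0.3882]  K=[0.3164 0.1629; 0.0426 0.7559]  nu=[1.4903, -1.3085]  x^+=[1.5827, -2.1722]  P^+=[0.4184 0.0142; 0.0142 0.0871]
step 3: x^-=[1.1265, -2.1722]  P^-=[0.5183 0.0345; 0.0345 0.2171]  H_jac=[0.4298 0.0000; 0.0000 0.8245]  S=[0.4257 -0.0018; -0.0018 0.2576]  K=[0.5237 0.1141; 0.0377 0.6951]  nu=[1.6571, -0.0342]  x^+=[1.9904, -2.1335]  P^+=[0.3984 0.0063; 0.0063 0.0921]

K[0,1] = 0.1141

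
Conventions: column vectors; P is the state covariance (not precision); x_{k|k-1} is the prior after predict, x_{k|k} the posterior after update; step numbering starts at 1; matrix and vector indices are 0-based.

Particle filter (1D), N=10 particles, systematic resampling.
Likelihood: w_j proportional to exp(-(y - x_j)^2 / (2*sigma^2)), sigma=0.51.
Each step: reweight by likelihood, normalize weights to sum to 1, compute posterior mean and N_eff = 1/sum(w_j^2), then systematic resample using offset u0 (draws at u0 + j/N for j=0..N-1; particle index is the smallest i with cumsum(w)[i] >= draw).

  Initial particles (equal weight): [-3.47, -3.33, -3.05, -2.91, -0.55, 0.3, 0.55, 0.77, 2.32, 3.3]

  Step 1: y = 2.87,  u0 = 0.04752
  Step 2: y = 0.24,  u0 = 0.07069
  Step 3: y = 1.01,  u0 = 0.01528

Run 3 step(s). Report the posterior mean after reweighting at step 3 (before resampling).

post_mean = 2.3200

step 1: w=[0.0000, 0.0000, 0.0000, 0.0000, 0.0000, 0.0000, 0.0000, 0.0002, 0.4436, 0.5562]  mean=2.8647  Neff=1.9757  idx=[8, 8, 8, 8, 9, 9, 9, 9, 9, 9]
step 2: w=[0.2500, 0.2500, 0.2500, 0.2500, 0.0000, 0.0000, 0.0000, 0.0000, 0.0000, 0.0000]  mean=2.3201  Neff=4.0007  idx=[0, 0, 1, 1, 1, 2, 2, 3, 3, 3]
step 3: w=[0.1000, 0.1000, 0.1000, 0.1000, 0.1000, 0.1000, 0.1000, 0.1000, 0.1000, 0.1000]  mean=2.3200  Neff=10.0000  idx=[0, 1, 2, 3, 4, 5, 6, 7, 8, 9]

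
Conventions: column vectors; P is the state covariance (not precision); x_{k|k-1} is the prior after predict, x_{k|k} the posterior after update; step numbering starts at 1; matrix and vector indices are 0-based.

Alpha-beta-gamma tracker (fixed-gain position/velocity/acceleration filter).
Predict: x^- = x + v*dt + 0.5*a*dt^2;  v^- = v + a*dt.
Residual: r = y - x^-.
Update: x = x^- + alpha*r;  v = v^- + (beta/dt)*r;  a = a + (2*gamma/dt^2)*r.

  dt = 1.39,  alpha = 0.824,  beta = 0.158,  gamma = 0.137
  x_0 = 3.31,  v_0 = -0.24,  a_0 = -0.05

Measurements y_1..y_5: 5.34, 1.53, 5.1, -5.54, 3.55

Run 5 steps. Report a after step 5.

step 1: x_pred=2.9281  r=2.4119  x^+=4.9155  v^+=-0.0353  a^+=0.2920
step 2: x_pred=5.1485  r=-3.6185  x^+=2.1669  v^+=-0.0407  a^+=-0.2211
step 3: x_pred=1.8967  r=3.2033  x^+=4.5362  v^+=0.0161  a^+=0.2332
step 4: x_pred=4.7838  r=-10.3238  x^+=-3.7230  v^+=-0.8333  a^+=-1.2309
step 5: x_pred=-6.0705  r=9.6205  x^+=1.8568  v^+=-1.4507  a^+=0.1334

a_post = 0.1334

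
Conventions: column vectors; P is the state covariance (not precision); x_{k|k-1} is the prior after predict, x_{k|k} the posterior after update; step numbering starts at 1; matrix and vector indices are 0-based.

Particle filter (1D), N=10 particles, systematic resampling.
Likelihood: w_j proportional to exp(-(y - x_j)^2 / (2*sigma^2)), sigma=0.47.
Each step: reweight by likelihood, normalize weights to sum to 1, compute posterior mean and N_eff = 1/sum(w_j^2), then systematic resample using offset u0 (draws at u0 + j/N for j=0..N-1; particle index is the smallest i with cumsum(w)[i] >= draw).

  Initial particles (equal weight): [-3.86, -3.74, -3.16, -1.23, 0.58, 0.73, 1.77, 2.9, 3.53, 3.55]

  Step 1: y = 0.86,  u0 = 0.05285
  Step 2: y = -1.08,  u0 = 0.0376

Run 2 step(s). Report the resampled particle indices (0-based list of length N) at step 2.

step 1: w=[0.0000, 0.0000, 0.0000, 0.0000, 0.4287, 0.4927, 0.0786, 0.0000, 0.0000, 0.0000]  mean=0.7474  Neff=2.3111  idx=[4, 4, 4, 4, 5, 5, 5, 5, 5, 6]
step 2: w=[0.1805, 0.1805, 0.1805, 0.1805, 0.0556, 0.0556, 0.0556, 0.0556, 0.0556, 0.0000]  mean=0.6217  Neff=6.8584  idx=[0, 0, 1, 1, 2, 2, 3, 4, 6, 7]

resampled_idx = [0, 0, 1, 1, 2, 2, 3, 4, 6, 7]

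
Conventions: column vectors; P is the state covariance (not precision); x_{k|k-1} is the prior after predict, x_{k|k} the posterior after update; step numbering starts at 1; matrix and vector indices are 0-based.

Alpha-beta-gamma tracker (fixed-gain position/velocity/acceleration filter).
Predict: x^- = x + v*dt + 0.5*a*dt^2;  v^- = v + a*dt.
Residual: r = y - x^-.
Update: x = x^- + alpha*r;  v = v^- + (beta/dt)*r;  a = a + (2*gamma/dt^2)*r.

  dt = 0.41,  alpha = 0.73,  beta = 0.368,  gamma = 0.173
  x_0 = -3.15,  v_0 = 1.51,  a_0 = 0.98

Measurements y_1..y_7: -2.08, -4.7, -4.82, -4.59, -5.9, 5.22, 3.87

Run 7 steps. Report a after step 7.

step 1: x_pred=-2.4485  r=0.3685  x^+=-2.1795  v^+=2.2426  a^+=1.7385
step 2: x_pred=-1.1139  r=-3.5861  x^+=-3.7318  v^+=-0.2633  a^+=-5.6427
step 3: x_pred=-4.3140  r=-0.5060  x^+=-4.6834  v^+=-3.0310  a^+=-6.6842
step 4: x_pred=-6.4879  r=1.8979  x^+=-5.1024  v^+=-4.0680  a^+=-2.7777
step 5: x_pred=-7.0038  r=1.1038  x^+=-6.1980  v^+=-4.2162  a^+=-0.5058
step 6: x_pred=-7.9692  r=13.1892  x^+=1.6589  v^+=7.4145  a^+=26.6415
step 7: x_pred=6.9381  r=-3.0681  x^+=4.6984  v^+=15.5837  a^+=20.3264

a_post = 20.3264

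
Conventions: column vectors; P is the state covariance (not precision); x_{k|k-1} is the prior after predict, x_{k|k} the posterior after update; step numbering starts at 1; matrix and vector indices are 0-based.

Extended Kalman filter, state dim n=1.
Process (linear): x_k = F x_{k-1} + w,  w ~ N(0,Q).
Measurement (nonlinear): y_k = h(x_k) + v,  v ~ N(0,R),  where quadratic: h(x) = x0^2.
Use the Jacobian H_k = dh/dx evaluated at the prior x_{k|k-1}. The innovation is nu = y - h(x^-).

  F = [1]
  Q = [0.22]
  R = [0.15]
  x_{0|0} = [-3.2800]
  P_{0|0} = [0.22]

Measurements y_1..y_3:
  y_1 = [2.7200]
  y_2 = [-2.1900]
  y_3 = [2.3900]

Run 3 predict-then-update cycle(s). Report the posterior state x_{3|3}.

step 1: x^-=[-3.2800]  P^-=[0.4400]  H_jac=[-6.5600]  S=[19.0848]  K=[-0.1512]  nu=[-8.0384]  x^+=[-2.0643]  P^+=[0.0035]
step 2: x^-=[-2.0643]  P^-=[0.2235]  H_jac=[-4.1285]  S=[3.9588]  K=[-0.2330]  nu=[-6.4512]  x^+=[-0.5609]  P^+=[0.0085]
step 3: x^-=[-0.5609]  P^-=[0.2285]  H_jac=[-1.1218]  S=[0.4375]  K=[-0.5858]  nu=[2.0754]  x^+=[-1.7767]  P^+=[0.0783]

x_post = [-1.7767]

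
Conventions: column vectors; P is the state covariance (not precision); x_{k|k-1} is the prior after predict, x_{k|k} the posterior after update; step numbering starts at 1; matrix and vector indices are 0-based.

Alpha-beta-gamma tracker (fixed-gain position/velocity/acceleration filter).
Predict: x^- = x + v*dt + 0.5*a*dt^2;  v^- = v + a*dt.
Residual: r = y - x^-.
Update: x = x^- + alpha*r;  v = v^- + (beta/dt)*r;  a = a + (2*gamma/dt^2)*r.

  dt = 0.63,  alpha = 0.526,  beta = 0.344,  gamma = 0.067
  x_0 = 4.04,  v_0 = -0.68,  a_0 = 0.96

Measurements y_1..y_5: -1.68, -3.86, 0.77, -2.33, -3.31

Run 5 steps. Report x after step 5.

step 1: x_pred=3.8021  r=-5.4821  x^+=0.9185  v^+=-3.0686  a^+=-0.8909
step 2: x_pred=-1.1915  r=-2.6685  x^+=-2.5951  v^+=-5.0869  a^+=-1.7918
step 3: x_pred=-6.1555  r=6.9255  x^+=-2.5127  v^+=-2.4342  a^+=0.5464
step 4: x_pred=-3.9378  r=1.6078  x^+=-3.0921  v^+=-1.2121  a^+=1.0892
step 5: x_pred=-3.6396  r=0.3296  x^+=-3.4662  v^+=-0.3459  a^+=1.2005

x_post = -3.4662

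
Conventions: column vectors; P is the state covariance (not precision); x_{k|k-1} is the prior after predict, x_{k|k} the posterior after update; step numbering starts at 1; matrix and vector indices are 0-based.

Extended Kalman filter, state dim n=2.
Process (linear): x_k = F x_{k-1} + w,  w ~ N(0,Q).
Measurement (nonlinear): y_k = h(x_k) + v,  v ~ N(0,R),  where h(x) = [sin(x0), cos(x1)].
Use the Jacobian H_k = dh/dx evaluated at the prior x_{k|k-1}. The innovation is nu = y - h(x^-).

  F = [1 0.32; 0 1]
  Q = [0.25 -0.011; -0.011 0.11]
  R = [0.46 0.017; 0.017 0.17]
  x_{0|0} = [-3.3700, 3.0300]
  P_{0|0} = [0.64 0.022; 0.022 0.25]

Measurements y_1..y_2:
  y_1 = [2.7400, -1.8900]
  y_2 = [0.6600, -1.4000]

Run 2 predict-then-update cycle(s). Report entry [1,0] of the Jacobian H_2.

H_jac[1,0] = 0.0000

step 1: x^-=[-2.4004, 3.0300]  P^-=[0.9297 0.0910; 0.0910 0.3600]  H_jac=[-0.7377 0.0000; 0.0000 -0.1114]  S=[0.9659 0.0245; 0.0245 0.1745]  K=[-0.7111 0.0417; -0.0639 -0.2208]  nu=[3.4152, -0.8962]  x^+=[-4.8662, 3.0097]  P^+=[0.4425 0.0449; 0.0449 0.3469]
step 2: x^-=[-3.9031, 3.0097]  P^-=[0.7567 0.1449; 0.1449 0.4569]  H_jac=[-0.7238 0.0000; 0.0000 -0.1315]  S=[0.8565 0.0308; 0.0308 0.1779]  K=[-0.6397 0.0036; -0.1110 -0.3186]  nu=[-0.0300, -0.4087]  x^+=[-3.8854, 3.1432]  P^+=[0.4064 0.0780; 0.0780 0.4261]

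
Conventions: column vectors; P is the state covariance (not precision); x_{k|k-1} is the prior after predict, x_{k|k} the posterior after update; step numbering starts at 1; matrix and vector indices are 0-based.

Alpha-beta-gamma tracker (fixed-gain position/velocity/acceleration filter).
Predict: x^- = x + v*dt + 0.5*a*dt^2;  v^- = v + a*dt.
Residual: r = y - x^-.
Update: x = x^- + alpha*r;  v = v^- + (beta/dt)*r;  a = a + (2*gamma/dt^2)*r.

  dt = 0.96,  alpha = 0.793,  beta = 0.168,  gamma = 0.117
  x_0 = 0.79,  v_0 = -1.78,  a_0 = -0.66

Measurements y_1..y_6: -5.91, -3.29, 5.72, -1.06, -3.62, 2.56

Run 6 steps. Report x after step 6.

step 1: x_pred=-1.2229  r=-4.6871  x^+=-4.9398  v^+=-3.2338  a^+=-1.8501
step 2: x_pred=-8.8968  r=5.6068  x^+=-4.4506  v^+=-4.0287  a^+=-0.4265
step 3: x_pred=-8.5147  r=14.2347  x^+=2.7734  v^+=-1.9471  a^+=3.1878
step 4: x_pred=2.3732  r=-3.4332  x^+=-0.3493  v^+=0.5124  a^+=2.3161
step 5: x_pred=1.2098  r=-4.8298  x^+=-2.6202  v^+=1.8906  a^+=1.0898
step 6: x_pred=-0.3030  r=2.8630  x^+=1.9674  v^+=3.4379  a^+=1.8167

x_post = 1.9674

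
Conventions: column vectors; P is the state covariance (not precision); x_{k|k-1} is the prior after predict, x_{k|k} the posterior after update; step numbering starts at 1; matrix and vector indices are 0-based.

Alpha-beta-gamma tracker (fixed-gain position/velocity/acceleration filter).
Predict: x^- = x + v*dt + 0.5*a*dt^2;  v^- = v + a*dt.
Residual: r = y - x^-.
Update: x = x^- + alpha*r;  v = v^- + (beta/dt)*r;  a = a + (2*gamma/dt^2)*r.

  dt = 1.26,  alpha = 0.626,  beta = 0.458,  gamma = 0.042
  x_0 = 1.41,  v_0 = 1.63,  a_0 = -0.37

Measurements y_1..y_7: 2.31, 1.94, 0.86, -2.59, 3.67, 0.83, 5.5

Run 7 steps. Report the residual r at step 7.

resid = 4.9343

step 1: x_pred=3.1701  r=-0.8601  x^+=2.6317  v^+=0.8512  a^+=-0.4155
step 2: x_pred=3.3743  r=-1.4343  x^+=2.4764  v^+=-0.1937  a^+=-0.4914
step 3: x_pred=1.8423  r=-0.9823  x^+=1.2274  v^+=-1.1699  a^+=-0.5434
step 4: x_pred=-0.6781  r=-1.9119  x^+=-1.8749  v^+=-2.5495  a^+=-0.6445
step 5: x_pred=-5.5990  r=9.2690  x^+=0.2034  v^+=0.0076  a^+=-0.1541
step 6: x_pred=0.0906  r=0.7394  x^+=0.5535  v^+=0.0822  a^+=-0.1150
step 7: x_pred=0.5657  r=4.9343  x^+=3.6546  v^+=1.7309  a^+=0.1461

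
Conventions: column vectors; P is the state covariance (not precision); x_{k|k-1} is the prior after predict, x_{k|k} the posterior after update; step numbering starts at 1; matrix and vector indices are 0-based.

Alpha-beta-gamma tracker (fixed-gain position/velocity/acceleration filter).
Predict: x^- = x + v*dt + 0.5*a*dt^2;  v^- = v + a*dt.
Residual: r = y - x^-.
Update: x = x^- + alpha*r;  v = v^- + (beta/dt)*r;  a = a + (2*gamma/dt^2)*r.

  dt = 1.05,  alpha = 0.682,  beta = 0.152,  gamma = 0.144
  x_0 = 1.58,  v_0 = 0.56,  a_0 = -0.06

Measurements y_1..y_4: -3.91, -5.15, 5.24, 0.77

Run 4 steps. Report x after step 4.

x_post = 0.1887

step 1: x_pred=2.1349  r=-6.0449  x^+=-1.9877  v^+=-0.3781  a^+=-1.6391
step 2: x_pred=-3.2882  r=-1.8618  x^+=-4.5580  v^+=-2.3686  a^+=-2.1254
step 3: x_pred=-8.2167  r=13.4567  x^+=0.9608  v^+=-2.6523  a^+=1.3898
step 4: x_pred=-1.0580  r=1.8280  x^+=0.1887  v^+=-0.9284  a^+=1.8673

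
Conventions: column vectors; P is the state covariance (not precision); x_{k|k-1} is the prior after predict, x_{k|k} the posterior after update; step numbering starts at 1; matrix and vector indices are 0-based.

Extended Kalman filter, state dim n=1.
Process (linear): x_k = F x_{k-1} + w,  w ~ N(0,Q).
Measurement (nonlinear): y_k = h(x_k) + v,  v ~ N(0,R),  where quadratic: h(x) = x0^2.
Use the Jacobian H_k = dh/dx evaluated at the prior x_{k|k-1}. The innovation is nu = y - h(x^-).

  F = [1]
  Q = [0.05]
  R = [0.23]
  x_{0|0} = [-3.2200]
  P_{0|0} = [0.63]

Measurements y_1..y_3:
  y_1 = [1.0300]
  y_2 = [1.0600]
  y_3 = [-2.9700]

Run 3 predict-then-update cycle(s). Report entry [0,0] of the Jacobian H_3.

step 1: x^-=[-3.2200]  P^-=[0.6800]  H_jac=[-6.4400]  S=[28.4320]  K=[-0.1540]  nu=[-9.3384]  x^+=[-1.7817]  P^+=[0.0055]
step 2: x^-=[-1.7817]  P^-=[0.0555]  H_jac=[-3.5633]  S=[0.9347]  K=[-0.2116]  nu=[-2.1143]  x^+=[-1.3343]  P^+=[0.0137]
step 3: x^-=[-1.3343]  P^-=[0.0637]  H_jac=[-2.6686]  S=[0.6833]  K=[-0.2486]  nu=[-4.7504]  x^+=[-0.1534]  P^+=[0.0214]

H_jac[0,0] = -2.6686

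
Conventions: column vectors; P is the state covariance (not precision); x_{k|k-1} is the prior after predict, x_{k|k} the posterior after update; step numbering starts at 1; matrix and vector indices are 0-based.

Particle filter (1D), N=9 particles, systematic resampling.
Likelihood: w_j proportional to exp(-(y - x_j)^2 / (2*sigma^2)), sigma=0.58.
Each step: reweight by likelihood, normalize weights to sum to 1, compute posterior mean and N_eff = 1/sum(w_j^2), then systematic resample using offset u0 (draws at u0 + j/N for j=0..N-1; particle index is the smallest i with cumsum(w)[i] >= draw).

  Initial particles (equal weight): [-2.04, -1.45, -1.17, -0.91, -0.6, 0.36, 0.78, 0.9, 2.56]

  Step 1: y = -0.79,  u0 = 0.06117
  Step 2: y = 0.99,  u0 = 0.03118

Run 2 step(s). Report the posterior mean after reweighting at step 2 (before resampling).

step 1: w=[0.0277, 0.1481, 0.2283, 0.2769, 0.2681, 0.0396, 0.0073, 0.0041, 0.0000]  mean=-0.9276  Neff=4.4446  idx=[1, 1, 2, 2, 3, 3, 4, 4, 5]
step 2: w=[0.0002, 0.0002, 0.0016, 0.0016, 0.0076, 0.0076, 0.0381, 0.0381, 0.9049]  mean=0.2618  Neff=1.2167  idx=[6, 8, 8, 8, 8, 8, 8, 8, 8]

post_mean = 0.2618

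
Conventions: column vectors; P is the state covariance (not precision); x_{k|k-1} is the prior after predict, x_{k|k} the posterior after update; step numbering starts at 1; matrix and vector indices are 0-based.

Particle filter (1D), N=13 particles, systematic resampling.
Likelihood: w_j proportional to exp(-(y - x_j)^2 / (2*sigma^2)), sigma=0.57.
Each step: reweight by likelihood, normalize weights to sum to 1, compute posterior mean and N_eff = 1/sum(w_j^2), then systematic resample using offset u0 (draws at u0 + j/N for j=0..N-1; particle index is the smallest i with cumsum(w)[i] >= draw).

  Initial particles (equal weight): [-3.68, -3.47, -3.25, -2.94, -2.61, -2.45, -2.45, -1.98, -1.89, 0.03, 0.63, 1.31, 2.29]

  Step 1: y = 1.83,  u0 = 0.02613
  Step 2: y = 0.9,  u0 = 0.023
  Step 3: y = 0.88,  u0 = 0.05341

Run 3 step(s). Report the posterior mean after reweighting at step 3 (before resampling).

post_mean = 1.1876

step 1: w=[0.0000, 0.0000, 0.0000, 0.0000, 0.0000, 0.0000, 0.0000, 0.0000, 0.0000, 0.0046, 0.0728, 0.4405, 0.4822]  mean=1.7272  Neff=2.3158  idx=[10, 11, 11, 11, 11, 11, 11, 12, 12, 12, 12, 12, 12]
step 2: w=[0.1532, 0.1324, 0.1324, 0.1324, 0.1324, 0.1324, 0.1324, 0.0088, 0.0088, 0.0088, 0.0088, 0.0088, 0.0088]  mean=1.2573  Neff=7.7483  idx=[0, 0, 1, 1, 2, 2, 3, 4, 4, 5, 5, 6, 6]
step 3: w=[0.0900, 0.0900, 0.0745, 0.0745, 0.0745, 0.0745, 0.0745, 0.0745, 0.0745, 0.0745, 0.0745, 0.0745, 0.0745]  mean=1.1876  Neff=12.9321  idx=[0, 1, 2, 3, 4, 5, 6, 7, 8, 9, 10, 11, 12]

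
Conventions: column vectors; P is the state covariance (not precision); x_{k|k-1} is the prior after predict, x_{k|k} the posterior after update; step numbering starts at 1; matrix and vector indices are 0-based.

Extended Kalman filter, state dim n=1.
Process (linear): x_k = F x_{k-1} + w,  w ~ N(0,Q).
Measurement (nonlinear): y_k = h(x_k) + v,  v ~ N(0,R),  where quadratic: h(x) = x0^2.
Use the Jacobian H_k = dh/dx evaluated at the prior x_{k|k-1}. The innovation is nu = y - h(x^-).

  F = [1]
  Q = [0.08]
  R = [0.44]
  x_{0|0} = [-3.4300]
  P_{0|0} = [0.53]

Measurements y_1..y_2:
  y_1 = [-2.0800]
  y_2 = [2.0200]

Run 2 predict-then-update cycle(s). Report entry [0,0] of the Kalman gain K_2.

step 1: x^-=[-3.4300]  P^-=[0.6100]  H_jac=[-6.8600]  S=[29.1464]  K=[-0.1436]  nu=[-13.8449]  x^+=[-1.4423]  P^+=[0.0092]
step 2: x^-=[-1.4423]  P^-=[0.0892]  H_jac=[-2.8845]  S=[1.1823]  K=[-0.2177]  nu=[-0.0601]  x^+=[-1.4292]  P^+=[0.0332]

K[0,0] = -0.2177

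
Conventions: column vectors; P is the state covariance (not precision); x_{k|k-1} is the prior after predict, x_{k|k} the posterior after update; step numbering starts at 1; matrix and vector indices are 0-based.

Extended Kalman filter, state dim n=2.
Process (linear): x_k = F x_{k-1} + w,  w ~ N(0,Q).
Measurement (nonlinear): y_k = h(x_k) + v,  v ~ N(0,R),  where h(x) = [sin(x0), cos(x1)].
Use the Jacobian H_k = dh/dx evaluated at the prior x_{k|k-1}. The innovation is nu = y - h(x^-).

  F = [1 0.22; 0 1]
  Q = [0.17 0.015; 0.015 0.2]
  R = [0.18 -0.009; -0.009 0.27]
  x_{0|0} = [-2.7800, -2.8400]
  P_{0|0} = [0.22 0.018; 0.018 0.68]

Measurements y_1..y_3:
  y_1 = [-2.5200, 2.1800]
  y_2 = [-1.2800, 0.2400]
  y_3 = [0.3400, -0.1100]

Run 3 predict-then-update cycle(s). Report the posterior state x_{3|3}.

x_post = [-0.9735, 0.3064]

step 1: x^-=[-3.4048, -2.8400]  P^-=[0.4308 0.1826; 0.1826 0.8800]  H_jac=[-0.9656 0.0000; 0.0000 0.2970]  S=[0.5817 -0.0614; -0.0614 0.3476]  K=[-0.7120 0.0303; -0.2280 0.7117]  nu=[-2.7802, 3.1349]  x^+=[-1.3303, 0.0249]  P^+=[0.1330 0.0491; 0.0491 0.6538]
step 2: x^-=[-1.3248, 0.0249]  P^-=[0.3563 0.2080; 0.2080 0.8538]  H_jac=[0.2435 0.0000; 0.0000 -0.0249]  S=[0.2011 -0.0103; -0.0103 0.2705]  K=[0.4312 -0.0028; 0.2483 -0.0691]  nu=[-0.3101, -0.7597]  x^+=[-1.4564, 0.0004]  P^+=[0.3189 0.1861; 0.1861 0.8397]
step 3: x^-=[-1.4563, 0.0004]  P^-=[0.6114 0.3858; 0.3858 1.0397]  H_jac=[0.1142 0.0000; 0.0000 -0.0004]  S=[0.1880 -0.0090; -0.0090 0.2700]  K=[0.3720 0.0119; 0.2347 0.0063]  nu=[1.3335, -1.1100]  x^+=[-0.9735, 0.3064]  P^+=[0.5854 0.3694; 0.3694 1.0294]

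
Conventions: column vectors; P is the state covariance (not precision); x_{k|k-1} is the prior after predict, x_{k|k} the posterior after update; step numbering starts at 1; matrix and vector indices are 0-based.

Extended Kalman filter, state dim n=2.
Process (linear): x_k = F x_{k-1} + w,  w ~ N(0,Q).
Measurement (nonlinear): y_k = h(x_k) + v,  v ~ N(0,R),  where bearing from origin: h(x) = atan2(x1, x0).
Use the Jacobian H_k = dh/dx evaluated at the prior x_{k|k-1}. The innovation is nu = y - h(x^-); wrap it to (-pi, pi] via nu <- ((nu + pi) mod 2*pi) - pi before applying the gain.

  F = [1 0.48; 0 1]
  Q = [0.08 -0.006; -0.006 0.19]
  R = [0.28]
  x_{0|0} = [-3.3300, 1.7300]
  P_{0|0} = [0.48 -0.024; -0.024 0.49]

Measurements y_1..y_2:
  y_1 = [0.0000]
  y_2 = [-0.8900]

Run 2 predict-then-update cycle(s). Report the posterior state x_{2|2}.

step 1: x^-=[-2.4996, 1.7300]  P^-=[0.6499 0.2052; 0.2052 0.6800]  H_jac=[-0.1872 -0.2705]  S=[0.3733]  K=[-0.4746; -0.5956]  nu=[-2.5362]  x^+=[-1.2960, 3.2406]  P^+=[0.5658 0.0997; 0.0997 0.5476]
step 2: x^-=[0.2595, 3.2406]  P^-=[0.8676 0.3565; 0.3565 0.7376]  H_jac=[-0.3066 0.0246]  S=[0.3566]  K=[-0.7214; -0.2557]  nu=[-2.3809]  x^+=[1.9770, 3.8494]  P^+=[0.6820 0.2907; 0.2907 0.7142]

x_post = [1.9770, 3.8494]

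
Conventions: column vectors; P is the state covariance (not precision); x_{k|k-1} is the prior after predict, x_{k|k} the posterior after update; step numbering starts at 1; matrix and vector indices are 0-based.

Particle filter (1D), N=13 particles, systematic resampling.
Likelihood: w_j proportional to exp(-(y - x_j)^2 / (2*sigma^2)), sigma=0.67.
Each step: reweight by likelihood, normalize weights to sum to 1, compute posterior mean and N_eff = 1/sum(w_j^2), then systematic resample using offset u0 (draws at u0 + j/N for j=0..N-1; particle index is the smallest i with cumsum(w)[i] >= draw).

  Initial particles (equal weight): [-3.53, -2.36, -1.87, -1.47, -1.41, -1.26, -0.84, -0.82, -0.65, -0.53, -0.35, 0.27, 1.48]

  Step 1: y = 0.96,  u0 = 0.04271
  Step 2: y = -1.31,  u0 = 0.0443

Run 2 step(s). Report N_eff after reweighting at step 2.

N_eff = 3.8375

step 1: w=[0.0000, 0.0000, 0.0001, 0.0008, 0.0011, 0.0025, 0.0161, 0.0175, 0.0332, 0.0502, 0.0880, 0.3502, 0.4404]  mean=0.6334  Neff=3.0443  idx=[8, 9, 10, 11, 11, 11, 11, 12, 12, 12, 12, 12, 12]
step 2: w=[0.3557, 0.2934, 0.2070, 0.0358, 0.0358, 0.0358, 0.0358, 0.0001, 0.0001, 0.0001, 0.0001, 0.0001, 0.0001]  mean=-0.4196  Neff=3.8375  idx=[0, 0, 0, 0, 0, 1, 1, 1, 2, 2, 2, 3, 6]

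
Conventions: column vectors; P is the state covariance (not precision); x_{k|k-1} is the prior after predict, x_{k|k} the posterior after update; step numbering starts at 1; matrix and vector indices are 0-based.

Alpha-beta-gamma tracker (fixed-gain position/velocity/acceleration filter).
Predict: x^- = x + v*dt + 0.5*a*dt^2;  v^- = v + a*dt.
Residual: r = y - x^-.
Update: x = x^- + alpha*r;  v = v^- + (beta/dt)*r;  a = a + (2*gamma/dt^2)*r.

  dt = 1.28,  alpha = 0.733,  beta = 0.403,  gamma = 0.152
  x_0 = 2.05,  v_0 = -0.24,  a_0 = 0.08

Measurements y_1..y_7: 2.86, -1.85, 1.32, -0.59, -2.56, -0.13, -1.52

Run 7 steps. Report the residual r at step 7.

step 1: x_pred=1.8083  r=1.0517  x^+=2.5792  v^+=0.1935  a^+=0.2751
step 2: x_pred=3.0523  r=-4.9023  x^+=-0.5411  v^+=-0.9978  a^+=-0.6345
step 3: x_pred=-2.3380  r=3.6580  x^+=0.3433  v^+=-0.6582  a^+=0.0443
step 4: x_pred=-0.4629  r=-0.1271  x^+=-0.5561  v^+=-0.6416  a^+=0.0207
step 5: x_pred=-1.3603  r=-1.1997  x^+=-2.2397  v^+=-0.9928  a^+=-0.2019
step 6: x_pred=-3.6759  r=3.5459  x^+=-1.0767  v^+=-0.1349  a^+=0.4560
step 7: x_pred=-0.8758  r=-0.6442  x^+=-1.3480  v^+=0.2460  a^+=0.3365

resid = -0.6442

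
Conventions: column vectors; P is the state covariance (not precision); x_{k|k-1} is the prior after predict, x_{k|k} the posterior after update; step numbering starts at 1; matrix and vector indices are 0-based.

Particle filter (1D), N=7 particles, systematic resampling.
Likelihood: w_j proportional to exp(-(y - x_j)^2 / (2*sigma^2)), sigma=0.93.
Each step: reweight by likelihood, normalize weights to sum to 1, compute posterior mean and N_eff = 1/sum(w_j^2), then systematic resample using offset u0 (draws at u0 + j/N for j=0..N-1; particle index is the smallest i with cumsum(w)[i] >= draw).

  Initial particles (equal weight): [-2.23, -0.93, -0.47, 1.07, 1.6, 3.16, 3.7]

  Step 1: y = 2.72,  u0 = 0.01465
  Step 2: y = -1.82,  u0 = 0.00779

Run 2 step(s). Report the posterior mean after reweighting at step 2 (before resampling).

post_mean = 1.1893

step 1: w=[0.0000, 0.0002, 0.0013, 0.0958, 0.2239, 0.4134, 0.2654]  mean=2.7482  Neff=3.3262  idx=[3, 4, 4, 5, 5, 5, 6]
step 2: w=[0.7755, 0.1122, 0.1122, 0.0001, 0.0001, 0.0001, 0.0000]  mean=1.1893  Neff=1.5961  idx=[0, 0, 0, 0, 0, 0, 1]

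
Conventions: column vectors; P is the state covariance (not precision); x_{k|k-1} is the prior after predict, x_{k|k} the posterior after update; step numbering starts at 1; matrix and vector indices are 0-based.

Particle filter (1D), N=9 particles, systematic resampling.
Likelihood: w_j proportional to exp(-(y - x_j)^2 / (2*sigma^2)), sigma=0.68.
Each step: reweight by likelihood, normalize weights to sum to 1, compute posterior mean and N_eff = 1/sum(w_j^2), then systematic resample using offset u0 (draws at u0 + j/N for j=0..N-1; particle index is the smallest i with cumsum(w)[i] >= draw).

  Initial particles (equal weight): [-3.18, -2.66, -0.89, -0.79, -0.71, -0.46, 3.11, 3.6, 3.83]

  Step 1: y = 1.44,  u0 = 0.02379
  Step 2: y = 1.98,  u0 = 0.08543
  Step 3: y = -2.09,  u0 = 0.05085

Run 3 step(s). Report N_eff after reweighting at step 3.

N_eff = 8.0062

step 1: w=[0.0000, 0.0000, 0.0307, 0.0503, 0.0734, 0.2195, 0.5334, 0.0701, 0.0226]  mean=1.7775  Neff=2.8823  idx=[2, 4, 5, 5, 6, 6, 6, 6, 7]
step 2: w=[0.0001, 0.0004, 0.0015, 0.0015, 0.2354, 0.2354, 0.2354, 0.2354, 0.0548]  mean=3.1242  Neff=4.4504  idx=[4, 4, 5, 5, 6, 6, 7, 7, 8]
step 3: w=[0.1250, 0.1250, 0.1250, 0.1250, 0.1250, 0.1250, 0.1250, 0.1250, 0.0004]  mean=3.1102  Neff=8.0062  idx=[0, 1, 2, 3, 3, 4, 5, 6, 7]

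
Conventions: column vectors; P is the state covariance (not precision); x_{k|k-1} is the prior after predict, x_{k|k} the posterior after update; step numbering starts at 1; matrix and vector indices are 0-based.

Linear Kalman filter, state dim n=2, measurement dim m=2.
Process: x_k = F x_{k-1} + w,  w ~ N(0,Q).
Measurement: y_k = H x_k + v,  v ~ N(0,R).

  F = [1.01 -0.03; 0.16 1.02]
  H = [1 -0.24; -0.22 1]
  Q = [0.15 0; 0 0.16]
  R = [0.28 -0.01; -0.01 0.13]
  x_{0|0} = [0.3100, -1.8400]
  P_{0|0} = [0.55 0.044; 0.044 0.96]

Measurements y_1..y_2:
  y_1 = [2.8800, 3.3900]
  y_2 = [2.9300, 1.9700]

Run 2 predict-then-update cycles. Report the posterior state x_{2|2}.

step 1: x^-=[0.3683, -1.8272]  P^-=[0.7093 0.1046; 0.1046 1.1872]  S=[1.0074 -0.3408; -0.3408 1.3055]  K=[0.7303 0.1513; 0.1346 0.9269]  nu=[2.0732, 5.2982]  x^+=[2.6838, 3.3628]  P^+=[0.2174 0.0602; 0.0602 0.1324]
step 2: x^-=[2.6097, 3.8594]  P^-=[0.3683 0.0928; 0.0928 0.3230]  S=[0.6223 -0.0708; -0.0708 0.4299]  K=[0.5698 0.1213; 0.1067 0.7212]  nu=[1.2466, -1.3153]  x^+=[3.1604, 3.0437]  P^+=[0.1697 0.0474; 0.0474 0.1031]

x_post = [3.1604, 3.0437]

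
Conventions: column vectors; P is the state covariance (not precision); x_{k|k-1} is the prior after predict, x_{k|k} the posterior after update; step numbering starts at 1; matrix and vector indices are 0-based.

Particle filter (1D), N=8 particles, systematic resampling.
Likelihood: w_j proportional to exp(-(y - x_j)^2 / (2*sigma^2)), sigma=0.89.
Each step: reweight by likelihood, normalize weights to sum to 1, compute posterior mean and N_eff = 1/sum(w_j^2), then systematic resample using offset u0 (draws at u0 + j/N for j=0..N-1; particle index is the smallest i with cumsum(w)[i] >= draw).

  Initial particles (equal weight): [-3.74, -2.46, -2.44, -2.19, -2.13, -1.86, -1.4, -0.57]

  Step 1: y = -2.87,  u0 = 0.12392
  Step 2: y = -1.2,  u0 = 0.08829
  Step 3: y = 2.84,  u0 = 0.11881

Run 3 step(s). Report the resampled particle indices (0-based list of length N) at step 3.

step 1: w=[0.1325, 0.1922, 0.1901, 0.1596, 0.1512, 0.1122, 0.0546, 0.0076]  mean=-2.3933  Neff=6.4685  idx=[0, 1, 2, 2, 3, 4, 5, 7]
step 2: w=[0.0045, 0.0967, 0.0998, 0.0998, 0.1418, 0.1525, 0.2000, 0.2050]  mean=-1.8657  Neff=6.4657  idx=[1, 3, 4, 5, 5, 6, 7, 7]
step 3: w=[0.0000, 0.0000, 0.0001, 0.0001, 0.0001, 0.0007, 0.4995, 0.4995]  mean=-0.5715  Neff=2.0042  idx=[6, 6, 6, 6, 7, 7, 7, 7]

resampled_idx = [6, 6, 6, 6, 7, 7, 7, 7]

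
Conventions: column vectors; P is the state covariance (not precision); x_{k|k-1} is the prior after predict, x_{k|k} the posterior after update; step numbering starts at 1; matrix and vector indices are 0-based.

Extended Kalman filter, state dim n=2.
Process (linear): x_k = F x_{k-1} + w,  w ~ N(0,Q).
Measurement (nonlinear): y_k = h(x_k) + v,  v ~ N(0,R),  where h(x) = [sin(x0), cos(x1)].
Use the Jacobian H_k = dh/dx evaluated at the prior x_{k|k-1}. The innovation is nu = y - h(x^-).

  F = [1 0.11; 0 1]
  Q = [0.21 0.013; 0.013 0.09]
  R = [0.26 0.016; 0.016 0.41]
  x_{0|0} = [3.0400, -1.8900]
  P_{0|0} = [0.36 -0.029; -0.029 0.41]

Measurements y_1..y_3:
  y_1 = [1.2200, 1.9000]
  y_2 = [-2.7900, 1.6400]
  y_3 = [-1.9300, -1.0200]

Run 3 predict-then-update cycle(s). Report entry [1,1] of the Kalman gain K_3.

step 1: x^-=[2.8321, -1.8900]  P^-=[0.5686 0.0291; 0.0291 0.5000]  H_jac=[-0.9525 0.0000; 0.0000 0.9495]  S=[0.7758 -0.0103; -0.0103 0.8608]  K=[-0.6977 0.0237; -0.0284 0.5512]  nu=[0.9154, 2.2138]  x^+=[2.2459, -0.6957]  P^+=[0.1901 -0.0015; -0.0015 0.2375]
step 2: x^-=[2.1694, -0.6957]  P^-=[0.4026 0.0376; 0.0376 0.3275]  H_jac=[-0.5635 0.0000; 0.0000 0.6410]  S=[0.3878 0.0024; 0.0024 0.5446]  K=[-0.5852 0.0469; -0.0571 0.3858]  nu=[-3.6161, 0.8724]  x^+=[4.3266, -0.1529]  P^+=[0.2687 0.0154; 0.0154 0.2453]
step 3: x^-=[4.3098, -0.1529]  P^-=[0.4851 0.0554; 0.0554 0.3353]  H_jac=[-0.3918 0.0000; 0.0000 0.1523]  S=[0.3345 0.0127; 0.0127 0.4178]  K=[-0.5697 0.0375; -0.0696 0.1243]  nu=[-1.0100, -2.0083]  x^+=[4.8098, -0.3323]  P^+=[0.3765 0.0411; 0.0411 0.3275]

K[1,1] = 0.1243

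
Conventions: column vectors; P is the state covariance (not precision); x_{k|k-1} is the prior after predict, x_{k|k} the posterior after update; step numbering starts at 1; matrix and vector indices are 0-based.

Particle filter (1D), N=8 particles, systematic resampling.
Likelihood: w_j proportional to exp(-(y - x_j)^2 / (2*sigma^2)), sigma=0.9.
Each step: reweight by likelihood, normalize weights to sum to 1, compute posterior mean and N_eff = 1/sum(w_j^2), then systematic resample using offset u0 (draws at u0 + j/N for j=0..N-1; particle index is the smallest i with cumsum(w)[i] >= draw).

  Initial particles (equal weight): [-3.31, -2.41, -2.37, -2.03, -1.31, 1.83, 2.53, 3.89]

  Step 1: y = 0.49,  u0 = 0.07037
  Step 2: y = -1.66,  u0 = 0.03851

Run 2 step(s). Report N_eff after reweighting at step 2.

N_eff = 2.0059

step 1: w=[0.0002, 0.0097, 0.0112, 0.0345, 0.2354, 0.5743, 0.1333, 0.0014]  mean=0.9645  Neff=2.4728  idx=[4, 4, 5, 5, 5, 5, 5, 6]
step 2: w=[0.4993, 0.4993, 0.0003, 0.0003, 0.0003, 0.0003, 0.0003, 0.0000]  mean=-1.3054  Neff=2.0059  idx=[0, 0, 0, 0, 1, 1, 1, 1]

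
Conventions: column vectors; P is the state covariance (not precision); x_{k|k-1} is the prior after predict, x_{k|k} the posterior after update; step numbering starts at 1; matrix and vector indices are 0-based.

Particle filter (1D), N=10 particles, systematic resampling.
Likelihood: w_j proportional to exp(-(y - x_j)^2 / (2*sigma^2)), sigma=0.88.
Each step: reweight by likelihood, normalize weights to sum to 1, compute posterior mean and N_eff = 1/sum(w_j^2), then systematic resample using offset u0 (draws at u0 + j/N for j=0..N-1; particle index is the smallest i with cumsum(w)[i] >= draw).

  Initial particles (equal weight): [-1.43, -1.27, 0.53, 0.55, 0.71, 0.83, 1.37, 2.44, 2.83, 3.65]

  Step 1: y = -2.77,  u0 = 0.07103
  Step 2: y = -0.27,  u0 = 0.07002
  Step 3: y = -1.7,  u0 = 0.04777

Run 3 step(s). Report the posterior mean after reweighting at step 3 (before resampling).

step 1: w=[0.5704, 0.4254, 0.0016, 0.0015, 0.0007, 0.0004, 0.0000, 0.0000, 0.0000, 0.0000]  mean=-1.3533  Neff=1.9752  idx=[0, 0, 0, 0, 0, 1, 1, 1, 1, 1]
step 2: w=[0.0889, 0.0889, 0.0889, 0.0889, 0.0889, 0.1111, 0.1111, 0.1111, 0.1111, 0.1111]  mean=-1.3411  Neff=9.8781  idx=[0, 1, 3, 4, 5, 6, 7, 7, 8, 9]
step 3: w=[0.1044, 0.1044, 0.1044, 0.1044, 0.0971, 0.0971, 0.0971, 0.0971, 0.0971, 0.0971]  mean=-1.3368  Neff=9.9873  idx=[0, 1, 2, 3, 4, 5, 6, 7, 8, 9]

post_mean = -1.3368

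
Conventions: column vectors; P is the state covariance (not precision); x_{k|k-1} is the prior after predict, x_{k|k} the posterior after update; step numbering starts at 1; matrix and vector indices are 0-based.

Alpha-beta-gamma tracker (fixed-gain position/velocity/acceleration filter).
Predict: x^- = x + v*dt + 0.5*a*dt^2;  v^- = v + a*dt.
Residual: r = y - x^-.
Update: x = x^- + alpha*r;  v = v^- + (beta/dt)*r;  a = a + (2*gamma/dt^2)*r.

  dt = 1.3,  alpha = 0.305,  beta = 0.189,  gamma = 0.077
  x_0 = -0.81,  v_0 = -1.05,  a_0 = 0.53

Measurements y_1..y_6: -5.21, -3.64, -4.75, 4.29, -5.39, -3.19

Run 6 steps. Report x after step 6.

step 1: x_pred=-1.7272  r=-3.4829  x^+=-2.7894  v^+=-0.8674  a^+=0.2126
step 2: x_pred=-3.7373  r=0.0973  x^+=-3.7076  v^+=-0.5768  a^+=0.2215
step 3: x_pred=-4.2703  r=-0.4797  x^+=-4.4166  v^+=-0.3586  a^+=0.1778
step 4: x_pred=-4.7325  r=9.0225  x^+=-1.9807  v^+=1.1843  a^+=1.0000
step 5: x_pred=0.4038  r=-5.7938  x^+=-1.3633  v^+=1.6419  a^+=0.4720
step 6: x_pred=1.1700  r=-4.3600  x^+=-0.1598  v^+=1.6216  a^+=0.0747

x_post = -0.1598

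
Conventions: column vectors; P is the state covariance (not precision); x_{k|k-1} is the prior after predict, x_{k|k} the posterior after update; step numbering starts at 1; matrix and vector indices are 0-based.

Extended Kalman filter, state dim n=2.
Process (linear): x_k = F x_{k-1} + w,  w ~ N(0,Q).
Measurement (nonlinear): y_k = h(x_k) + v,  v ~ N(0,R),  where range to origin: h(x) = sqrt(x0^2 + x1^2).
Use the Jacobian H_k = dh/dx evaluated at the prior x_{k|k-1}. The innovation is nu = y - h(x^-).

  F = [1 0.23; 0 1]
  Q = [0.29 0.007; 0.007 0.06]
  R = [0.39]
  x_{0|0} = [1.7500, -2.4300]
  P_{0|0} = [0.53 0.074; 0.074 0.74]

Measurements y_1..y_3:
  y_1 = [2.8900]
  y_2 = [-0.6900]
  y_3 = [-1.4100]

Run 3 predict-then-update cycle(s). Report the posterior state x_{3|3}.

x_post = [-1.5913, -1.1461]

step 1: x^-=[1.1911, -2.4300]  P^-=[0.8932 0.2512; 0.2512 0.8000]  H_jac=[0.4401 -0.8979]  S=[1.0095]  K=[0.1660; -0.6021]  nu=[0.1838]  x^+=[1.2216, -2.5406]  P^+=[0.8654 0.3521; 0.3521 0.4341]
step 2: x^-=[0.6373, -2.5406]  P^-=[1.3403 0.4589; 0.4589 0.4941]  H_jac=[0.2433 -0.9700]  S=[0.7176]  K=[-0.1659; -0.5123]  nu=[-3.3093]  x^+=[1.1863, -0.8454]  P^+=[1.3205 0.3979; 0.3979 0.3058]
step 3: x^-=[0.9919, -0.8454]  P^-=[1.8098 0.4753; 0.4753 0.3658]  H_jac=[0.7611 -0.6487]  S=[1.1229]  K=[0.9520; 0.1108]  nu=[-2.7133]  x^+=[-1.5913, -1.1461]  P^+=[0.7920 0.3568; 0.3568 0.3520]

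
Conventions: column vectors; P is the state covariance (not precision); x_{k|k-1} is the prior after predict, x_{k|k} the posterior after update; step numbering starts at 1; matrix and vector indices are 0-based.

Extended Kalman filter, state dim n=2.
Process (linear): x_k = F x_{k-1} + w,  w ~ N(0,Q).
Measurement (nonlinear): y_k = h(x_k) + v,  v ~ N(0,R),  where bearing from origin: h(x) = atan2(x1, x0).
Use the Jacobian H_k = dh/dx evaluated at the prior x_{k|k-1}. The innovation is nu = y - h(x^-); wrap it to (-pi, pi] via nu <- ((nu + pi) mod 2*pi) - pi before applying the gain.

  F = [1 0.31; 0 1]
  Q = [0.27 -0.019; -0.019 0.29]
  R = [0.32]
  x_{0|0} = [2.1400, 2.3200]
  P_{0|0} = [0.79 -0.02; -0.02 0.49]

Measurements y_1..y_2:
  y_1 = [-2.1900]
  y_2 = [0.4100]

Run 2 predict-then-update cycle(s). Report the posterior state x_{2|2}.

step 1: x^-=[2.8592, 2.3200]  P^-=[1.0947 0.1129; 0.1129 0.7800]  H_jac=[-0.1711 0.2109]  S=[0.3786]  K=[-0.4319; 0.3835]  nu=[-2.8717]  x^+=[4.0995, 1.2188]  P^+=[1.0241 0.1756; 0.1756 0.7243]
step 2: x^-=[4.4773, 1.2188]  P^-=[1.4725 0.3811; 0.3811 1.0143]  H_jac=[-0.0566 0.2079]  S=[0.3596]  K=[-0.0114; 0.5265]  nu=[0.1442]  x^+=[4.4757, 1.2948]  P^+=[1.4725 0.3833; 0.3833 0.9146]

x_post = [4.4757, 1.2948]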